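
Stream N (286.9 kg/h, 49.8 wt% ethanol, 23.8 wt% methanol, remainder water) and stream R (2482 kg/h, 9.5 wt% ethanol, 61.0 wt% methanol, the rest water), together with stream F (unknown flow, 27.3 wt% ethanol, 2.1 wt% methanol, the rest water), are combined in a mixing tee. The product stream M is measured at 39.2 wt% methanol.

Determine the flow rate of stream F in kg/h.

1339 kg/h

Let F be the unknown flow. Total out = 2768.9 + F.
methanol balance: 1582.3 + 0.021·F = 0.392·(2768.9 + F)
(0.021 − 0.392)·F = 0.392×2768.9 − 1582.3 = -496.89
F = -496.89 / -0.371 = 1339.3 kg/h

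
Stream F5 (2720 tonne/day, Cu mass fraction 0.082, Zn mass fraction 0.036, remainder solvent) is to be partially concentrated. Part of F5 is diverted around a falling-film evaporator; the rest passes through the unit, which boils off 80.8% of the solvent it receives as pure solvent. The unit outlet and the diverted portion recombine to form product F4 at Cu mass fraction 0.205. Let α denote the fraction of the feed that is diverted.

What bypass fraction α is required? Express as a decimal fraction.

All 2720×0.082 = 223.04 tonne/day of Cu reaches F4, so F4 = 223.04/0.205 = 1088 tonne/day and vapour = 1632 tonne/day.
The evaporator receives (1−α)·2720 of feed at 0.882 solvent and removes 0.808 of that solvent:
0.808×0.882×(1−α)×2720 = 1632
(1−α) = 1632/1938.4 = 0.8419;  α = 0.1581.

0.158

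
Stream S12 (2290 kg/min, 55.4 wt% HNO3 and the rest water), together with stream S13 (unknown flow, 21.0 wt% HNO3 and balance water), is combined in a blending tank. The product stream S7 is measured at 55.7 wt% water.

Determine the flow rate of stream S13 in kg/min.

Let S13 be the unknown flow. Total out = 2290 + S13.
water balance: 1021.3 + 0.790·S13 = 0.557·(2290 + S13)
(0.790 − 0.557)·S13 = 0.557×2290 − 1021.3 = 254.19
S13 = 254.19 / 0.233 = 1090.9 kg/min

1091 kg/min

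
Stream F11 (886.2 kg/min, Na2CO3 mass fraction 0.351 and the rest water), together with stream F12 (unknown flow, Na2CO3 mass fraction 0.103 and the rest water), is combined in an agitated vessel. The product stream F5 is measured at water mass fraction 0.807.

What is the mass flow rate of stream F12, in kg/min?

1556 kg/min

Let F12 be the unknown flow. Total out = 886.2 + F12.
water balance: 575.14 + 0.897·F12 = 0.807·(886.2 + F12)
(0.897 − 0.807)·F12 = 0.807×886.2 − 575.14 = 140.02
F12 = 140.02 / 0.090 = 1555.8 kg/min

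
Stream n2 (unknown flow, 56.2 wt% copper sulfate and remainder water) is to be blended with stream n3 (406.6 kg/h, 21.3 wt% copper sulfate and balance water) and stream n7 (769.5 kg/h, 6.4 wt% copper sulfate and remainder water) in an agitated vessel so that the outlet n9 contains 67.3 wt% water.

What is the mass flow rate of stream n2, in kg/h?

Let n2 be the unknown flow. Total out = 1176.1 + n2.
water balance: 1040.2 + 0.438·n2 = 0.673·(1176.1 + n2)
(0.438 − 0.673)·n2 = 0.673×1176.1 − 1040.2 = -248.73
n2 = -248.73 / -0.235 = 1058.4 kg/h

1058 kg/h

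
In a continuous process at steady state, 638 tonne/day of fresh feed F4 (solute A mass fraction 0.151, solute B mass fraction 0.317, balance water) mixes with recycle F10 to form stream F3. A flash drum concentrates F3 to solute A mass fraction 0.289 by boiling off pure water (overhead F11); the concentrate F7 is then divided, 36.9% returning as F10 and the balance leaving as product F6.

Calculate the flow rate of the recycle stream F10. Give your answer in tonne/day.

Overall solute A balance (none leaves overhead): solute A in fresh feed = solute A in product, i.e. 638×0.151 = (1−0.369)·F7·0.289.
F7 = 96.338/(0.289×0.631) = 528.29 tonne/day.
Recycle F10 = 0.369×528.29 = 194.94 tonne/day.

194.9 tonne/day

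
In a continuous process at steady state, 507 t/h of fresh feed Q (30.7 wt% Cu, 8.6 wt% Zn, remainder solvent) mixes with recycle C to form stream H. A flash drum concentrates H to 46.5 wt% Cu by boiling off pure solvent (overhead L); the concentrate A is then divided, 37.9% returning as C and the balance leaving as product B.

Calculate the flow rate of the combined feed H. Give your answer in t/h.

711.3 t/h

Overall Cu balance (none leaves overhead): Cu in fresh feed = Cu in product, i.e. 507×0.307 = (1−0.379)·A·0.465.
A = 155.65/(0.465×0.621) = 539.02 t/h.
Recycle C = 0.379×539.02 = 204.29 t/h.
Combined feed H = 507 + 204.29 = 711.29 t/h.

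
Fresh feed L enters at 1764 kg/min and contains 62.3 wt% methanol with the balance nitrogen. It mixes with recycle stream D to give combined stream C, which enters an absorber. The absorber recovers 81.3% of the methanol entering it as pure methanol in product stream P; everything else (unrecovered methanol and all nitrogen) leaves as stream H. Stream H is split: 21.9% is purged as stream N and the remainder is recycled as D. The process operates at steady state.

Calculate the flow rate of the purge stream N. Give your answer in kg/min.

nitrogen enters only via L and leaves only via the purge: 1764×0.377 = 0.219×(nitrogen in H), and the absorber passes all nitrogen, so nitrogen in C = nitrogen in H = 3036.7 kg/min.
methanol in C: m_A = 1764×0.623 + (1−0.219)·(1−0.813)·m_A, so m_A = 1099/0.8540 = 1286.9 kg/min.
H = (1−0.813)×1286.9 + 3036.7 = 3277.3 kg/min.
Purge N = 0.219×3277.3 = 717.73 kg/min.

717.7 kg/min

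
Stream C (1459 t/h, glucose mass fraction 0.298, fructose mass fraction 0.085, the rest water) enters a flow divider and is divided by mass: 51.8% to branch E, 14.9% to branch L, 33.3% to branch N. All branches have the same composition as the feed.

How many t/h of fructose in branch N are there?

41.3 t/h

Branch N total = 0.333×1459 = 485.85 t/h.
fructose in N = 0.085×485.85 = 41.297 t/h.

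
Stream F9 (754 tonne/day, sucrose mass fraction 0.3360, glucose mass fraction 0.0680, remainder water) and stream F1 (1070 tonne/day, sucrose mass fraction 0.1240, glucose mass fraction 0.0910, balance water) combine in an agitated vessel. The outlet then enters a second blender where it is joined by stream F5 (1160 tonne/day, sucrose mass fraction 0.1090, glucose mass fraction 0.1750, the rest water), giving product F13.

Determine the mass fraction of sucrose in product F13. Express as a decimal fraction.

Overall, product flow = 2984 tonne/day.
sucrose in = 754×0.336 + 1070×0.124 + 1160×0.109 = 512.46 tonne/day.
sucrose fraction in F13 = 0.1717.

0.1717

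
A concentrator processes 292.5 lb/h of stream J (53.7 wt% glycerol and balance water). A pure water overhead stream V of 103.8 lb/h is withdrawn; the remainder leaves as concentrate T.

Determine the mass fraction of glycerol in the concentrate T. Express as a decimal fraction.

glycerol is not removed: 292.5×0.537 = 157.07 lb/h of glycerol enters T.
Concentrate = 292.5 − 103.8 = 188.7 lb/h.
Mass fraction = 157.07/188.7 = 0.832.

0.832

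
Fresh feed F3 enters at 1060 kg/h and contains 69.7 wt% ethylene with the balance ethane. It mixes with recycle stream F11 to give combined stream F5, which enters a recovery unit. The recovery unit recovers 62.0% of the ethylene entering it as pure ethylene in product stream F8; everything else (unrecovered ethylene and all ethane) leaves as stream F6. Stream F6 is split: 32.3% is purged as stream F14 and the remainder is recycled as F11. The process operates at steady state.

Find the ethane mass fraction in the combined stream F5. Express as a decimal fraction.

0.500

ethane enters only via F3 and leaves only via the purge: 1060×0.303 = 0.323×(ethane in F6), and the recovery unit passes all ethane, so ethane in F5 = ethane in F6 = 994.37 kg/h.
ethylene in F5: m_A = 1060×0.697 + (1−0.323)·(1−0.620)·m_A, so m_A = 738.82/0.7427 = 994.72 kg/h.
F5 = 994.72 + 994.37 = 1989.1 kg/h.
ethane fraction in F5 = 994.37/1989.1 = 0.500.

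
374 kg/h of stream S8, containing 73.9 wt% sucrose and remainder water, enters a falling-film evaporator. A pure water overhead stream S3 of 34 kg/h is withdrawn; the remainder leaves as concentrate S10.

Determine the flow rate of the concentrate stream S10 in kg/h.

Concentrate = 374 − 34 = 340 kg/h.

340 kg/h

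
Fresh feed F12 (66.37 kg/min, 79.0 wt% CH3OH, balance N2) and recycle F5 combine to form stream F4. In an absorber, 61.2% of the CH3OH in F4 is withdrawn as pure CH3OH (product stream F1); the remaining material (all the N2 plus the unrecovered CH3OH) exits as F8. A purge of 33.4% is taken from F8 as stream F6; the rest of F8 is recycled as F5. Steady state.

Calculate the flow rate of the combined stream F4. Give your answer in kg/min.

112.4 kg/min

N2 enters only via F12 and leaves only via the purge: 66.37×0.210 = 0.334×(N2 in F8), and the absorber passes all N2, so N2 in F4 = N2 in F8 = 41.73 kg/min.
CH3OH in F4: m_A = 66.37×0.790 + (1−0.334)·(1−0.612)·m_A, so m_A = 52.432/0.7416 = 70.702 kg/min.
F4 = 70.702 + 41.73 = 112.43 kg/min.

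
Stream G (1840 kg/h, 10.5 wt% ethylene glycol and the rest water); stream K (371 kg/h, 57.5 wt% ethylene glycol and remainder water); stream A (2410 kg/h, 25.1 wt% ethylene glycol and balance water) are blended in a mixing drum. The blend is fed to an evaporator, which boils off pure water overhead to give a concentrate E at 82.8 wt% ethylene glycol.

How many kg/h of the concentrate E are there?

1222 kg/h

ethylene glycol entering = 1840×0.105 + 371×0.575 + 2410×0.251 = 1011.4 kg/h.
All ethylene glycol reports to E, so E = 1011.4/0.828 = 1221.5 kg/h.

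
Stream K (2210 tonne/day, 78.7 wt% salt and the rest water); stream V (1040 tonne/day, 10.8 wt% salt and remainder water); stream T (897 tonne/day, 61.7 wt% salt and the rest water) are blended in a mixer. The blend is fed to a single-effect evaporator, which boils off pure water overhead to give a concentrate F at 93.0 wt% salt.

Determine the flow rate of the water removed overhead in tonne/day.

salt entering = 2210×0.787 + 1040×0.108 + 897×0.617 = 2405 tonne/day.
All salt reports to F, so F = 2405/0.930 = 2586.1 tonne/day.
Total feed = 4147 tonne/day; overhead = 4147 − 2586.1 = 1560.9 tonne/day.

1561 tonne/day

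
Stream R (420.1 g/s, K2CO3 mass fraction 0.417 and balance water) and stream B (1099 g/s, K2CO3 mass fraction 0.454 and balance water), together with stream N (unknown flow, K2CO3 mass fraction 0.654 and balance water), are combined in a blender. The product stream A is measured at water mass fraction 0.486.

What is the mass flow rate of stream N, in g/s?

762.1 g/s

Let N be the unknown flow. Total out = 1519.1 + N.
water balance: 844.97 + 0.346·N = 0.486·(1519.1 + N)
(0.346 − 0.486)·N = 0.486×1519.1 − 844.97 = -106.69
N = -106.69 / -0.140 = 762.07 g/s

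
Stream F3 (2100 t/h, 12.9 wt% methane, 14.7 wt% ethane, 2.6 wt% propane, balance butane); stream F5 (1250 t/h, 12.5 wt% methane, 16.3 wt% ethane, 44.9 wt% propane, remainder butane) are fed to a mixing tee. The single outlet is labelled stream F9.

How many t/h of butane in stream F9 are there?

butane out = butane in = 2100×0.698 + 1250×0.263 = 1794.5 t/h.

1795 t/h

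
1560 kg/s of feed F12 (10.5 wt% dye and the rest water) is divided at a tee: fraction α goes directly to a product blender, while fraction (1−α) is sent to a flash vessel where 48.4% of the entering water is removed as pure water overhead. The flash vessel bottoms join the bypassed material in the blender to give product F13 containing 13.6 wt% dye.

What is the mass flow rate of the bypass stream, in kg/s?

739.1 kg/s

All 1560×0.105 = 163.8 kg/s of dye reaches F13, so F13 = 163.8/0.136 = 1204.4 kg/s and vapour = 355.59 kg/s.
The evaporator receives (1−α)·1560 of feed at 0.895 water and removes 0.484 of that water:
0.484×0.895×(1−α)×1560 = 355.59
(1−α) = 355.59/675.76 = 0.5262;  α = 0.4738.
Bypass flow = 0.4738×1560 = 739.12 kg/s.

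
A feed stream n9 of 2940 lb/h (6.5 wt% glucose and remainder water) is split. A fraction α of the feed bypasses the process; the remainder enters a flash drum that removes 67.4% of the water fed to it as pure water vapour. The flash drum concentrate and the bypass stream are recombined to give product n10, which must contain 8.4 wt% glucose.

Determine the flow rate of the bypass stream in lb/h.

1885 lb/h

All 2940×0.065 = 191.1 lb/h of glucose reaches n10, so n10 = 191.1/0.084 = 2275 lb/h and vapour = 665 lb/h.
The evaporator receives (1−α)·2940 of feed at 0.935 water and removes 0.674 of that water:
0.674×0.935×(1−α)×2940 = 665
(1−α) = 665/1852.8 = 0.3589;  α = 0.6411.
Bypass flow = 0.6411×2940 = 1884.8 lb/h.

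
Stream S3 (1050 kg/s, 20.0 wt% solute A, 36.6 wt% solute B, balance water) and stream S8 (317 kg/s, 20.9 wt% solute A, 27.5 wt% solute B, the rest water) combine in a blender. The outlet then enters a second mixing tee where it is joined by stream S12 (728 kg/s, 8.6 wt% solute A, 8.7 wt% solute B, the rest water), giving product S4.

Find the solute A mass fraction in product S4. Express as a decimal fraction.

0.162

Overall, product flow = 2095 kg/s.
solute A in = 1050×0.200 + 317×0.209 + 728×0.086 = 338.86 kg/s.
solute A fraction in S4 = 0.162.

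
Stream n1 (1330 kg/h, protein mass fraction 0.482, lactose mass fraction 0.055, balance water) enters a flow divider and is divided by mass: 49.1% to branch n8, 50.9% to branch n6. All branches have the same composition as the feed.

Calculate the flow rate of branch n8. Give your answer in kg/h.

653 kg/h

Branch n8 flow = 0.491×1330 = 653.03 kg/h.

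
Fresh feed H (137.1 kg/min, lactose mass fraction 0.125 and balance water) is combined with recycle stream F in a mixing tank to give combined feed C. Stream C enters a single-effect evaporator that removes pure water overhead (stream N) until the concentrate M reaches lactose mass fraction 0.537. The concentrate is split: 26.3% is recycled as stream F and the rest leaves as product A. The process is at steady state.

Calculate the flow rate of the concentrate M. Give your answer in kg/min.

43.3 kg/min

Overall lactose balance (none leaves overhead): lactose in fresh feed = lactose in product, i.e. 137.1×0.125 = (1−0.263)·M·0.537.
M = 17.137/(0.537×0.737) = 43.302 kg/min.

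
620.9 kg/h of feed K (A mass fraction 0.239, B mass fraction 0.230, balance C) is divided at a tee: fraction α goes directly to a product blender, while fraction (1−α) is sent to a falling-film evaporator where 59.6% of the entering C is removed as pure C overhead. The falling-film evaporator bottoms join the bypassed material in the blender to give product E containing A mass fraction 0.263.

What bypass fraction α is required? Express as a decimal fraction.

All 620.9×0.239 = 148.4 kg/h of A reaches E, so E = 148.4/0.263 = 564.24 kg/h and vapour = 56.66 kg/h.
The evaporator receives (1−α)·620.9 of feed at 0.531 C and removes 0.596 of that C:
0.596×0.531×(1−α)×620.9 = 56.66
(1−α) = 56.66/196.5 = 0.2883;  α = 0.7117.

0.712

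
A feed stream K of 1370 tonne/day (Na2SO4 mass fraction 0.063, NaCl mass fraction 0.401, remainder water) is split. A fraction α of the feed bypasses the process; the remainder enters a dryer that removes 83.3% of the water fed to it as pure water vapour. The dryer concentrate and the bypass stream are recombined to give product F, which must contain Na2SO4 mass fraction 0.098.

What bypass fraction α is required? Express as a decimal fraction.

All 1370×0.063 = 86.31 tonne/day of Na2SO4 reaches F, so F = 86.31/0.098 = 880.71 tonne/day and vapour = 489.29 tonne/day.
The evaporator receives (1−α)·1370 of feed at 0.536 water and removes 0.833 of that water:
0.833×0.536×(1−α)×1370 = 489.29
(1−α) = 489.29/611.69 = 0.7999;  α = 0.2001.

0.200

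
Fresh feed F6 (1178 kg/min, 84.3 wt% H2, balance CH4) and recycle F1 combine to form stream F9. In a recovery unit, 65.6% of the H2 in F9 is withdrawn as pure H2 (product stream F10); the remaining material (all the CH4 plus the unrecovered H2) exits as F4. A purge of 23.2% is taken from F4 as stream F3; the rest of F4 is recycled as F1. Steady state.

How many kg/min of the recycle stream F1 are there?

CH4 enters only via F6 and leaves only via the purge: 1178×0.157 = 0.232×(CH4 in F4), and the recovery unit passes all CH4, so CH4 in F9 = CH4 in F4 = 797.18 kg/min.
H2 in F9: m_A = 1178×0.843 + (1−0.232)·(1−0.656)·m_A, so m_A = 993.05/0.7358 = 1349.6 kg/min.
F4 = (1−0.656)×1349.6 + 797.18 = 1261.4 kg/min.
Recycle F1 = (1−0.232)×1261.4 = 968.79 kg/min.

968.8 kg/min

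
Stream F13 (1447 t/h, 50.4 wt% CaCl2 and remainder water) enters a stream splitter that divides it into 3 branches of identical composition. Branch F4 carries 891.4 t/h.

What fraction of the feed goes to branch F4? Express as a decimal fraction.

Fraction to F4 = 891.4/1447 = 0.6160.

0.616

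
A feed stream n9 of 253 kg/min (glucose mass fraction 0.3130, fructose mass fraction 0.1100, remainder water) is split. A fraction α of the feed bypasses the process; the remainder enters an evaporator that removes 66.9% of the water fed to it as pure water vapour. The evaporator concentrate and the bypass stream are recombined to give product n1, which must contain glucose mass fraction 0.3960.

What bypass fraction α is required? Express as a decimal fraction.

0.457

All 253×0.313 = 79.189 kg/min of glucose reaches n1, so n1 = 79.189/0.396 = 199.97 kg/min and vapour = 53.028 kg/min.
The evaporator receives (1−α)·253 of feed at 0.577 water and removes 0.669 of that water:
0.669×0.577×(1−α)×253 = 53.028
(1−α) = 53.028/97.661 = 0.5430;  α = 0.4570.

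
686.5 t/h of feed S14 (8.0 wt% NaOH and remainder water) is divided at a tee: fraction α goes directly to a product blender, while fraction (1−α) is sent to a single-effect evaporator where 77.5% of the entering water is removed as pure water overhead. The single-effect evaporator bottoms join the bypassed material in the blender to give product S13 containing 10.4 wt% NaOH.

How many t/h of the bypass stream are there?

464.3 t/h

All 686.5×0.080 = 54.92 t/h of NaOH reaches S13, so S13 = 54.92/0.104 = 528.08 t/h and vapour = 158.42 t/h.
The evaporator receives (1−α)·686.5 of feed at 0.920 water and removes 0.775 of that water:
0.775×0.920×(1−α)×686.5 = 158.42
(1−α) = 158.42/489.47 = 0.3237;  α = 0.6763.
Bypass flow = 0.6763×686.5 = 464.31 t/h.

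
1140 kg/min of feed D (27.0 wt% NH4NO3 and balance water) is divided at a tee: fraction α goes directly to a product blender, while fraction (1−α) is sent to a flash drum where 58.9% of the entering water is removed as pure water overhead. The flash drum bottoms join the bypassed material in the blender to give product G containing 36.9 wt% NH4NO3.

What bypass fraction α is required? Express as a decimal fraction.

All 1140×0.270 = 307.8 kg/min of NH4NO3 reaches G, so G = 307.8/0.369 = 834.15 kg/min and vapour = 305.85 kg/min.
The evaporator receives (1−α)·1140 of feed at 0.730 water and removes 0.589 of that water:
0.589×0.730×(1−α)×1140 = 305.85
(1−α) = 305.85/490.17 = 0.6240;  α = 0.3760.

0.376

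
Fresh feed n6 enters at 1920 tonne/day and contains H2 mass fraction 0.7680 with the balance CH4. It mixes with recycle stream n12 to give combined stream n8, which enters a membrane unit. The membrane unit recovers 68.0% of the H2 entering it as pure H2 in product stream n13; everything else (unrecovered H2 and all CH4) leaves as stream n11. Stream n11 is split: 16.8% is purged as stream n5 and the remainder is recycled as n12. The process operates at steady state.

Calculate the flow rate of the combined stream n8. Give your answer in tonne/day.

CH4 enters only via n6 and leaves only via the purge: 1920×0.232 = 0.168×(CH4 in n11), and the membrane unit passes all CH4, so CH4 in n8 = CH4 in n11 = 2651.4 tonne/day.
H2 in n8: m_A = 1920×0.768 + (1−0.168)·(1−0.680)·m_A, so m_A = 1474.6/0.7338 = 2009.6 tonne/day.
n8 = 2009.6 + 2651.4 = 4661 tonne/day.

4661 tonne/day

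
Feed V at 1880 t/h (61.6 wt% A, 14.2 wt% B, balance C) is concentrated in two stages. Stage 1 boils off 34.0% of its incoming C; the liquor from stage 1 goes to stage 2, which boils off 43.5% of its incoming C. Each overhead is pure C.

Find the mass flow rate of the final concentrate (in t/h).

1595 t/h

C in feed = 1880×0.242 = 454.96 t/h.
After stage 1: C left = (1−0.340)×454.96 = 300.27; stream total = 1725.3 t/h.
After stage 2: C left = (1−0.435)×300.27 = 169.65; final concentrate = 1594.7 t/h.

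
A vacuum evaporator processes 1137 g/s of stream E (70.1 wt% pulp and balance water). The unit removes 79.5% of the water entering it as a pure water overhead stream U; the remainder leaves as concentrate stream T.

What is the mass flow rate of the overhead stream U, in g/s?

270.3 g/s

water entering = 1137×0.299 = 339.96 g/s; overhead removed = 0.795×339.96 = 270.27 g/s.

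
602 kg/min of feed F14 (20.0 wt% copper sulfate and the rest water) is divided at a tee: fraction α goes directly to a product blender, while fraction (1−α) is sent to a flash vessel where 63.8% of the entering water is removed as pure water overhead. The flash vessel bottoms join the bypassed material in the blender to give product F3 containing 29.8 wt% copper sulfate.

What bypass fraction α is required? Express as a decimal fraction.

0.356

All 602×0.200 = 120.4 kg/min of copper sulfate reaches F3, so F3 = 120.4/0.298 = 404.03 kg/min and vapour = 197.97 kg/min.
The evaporator receives (1−α)·602 of feed at 0.800 water and removes 0.638 of that water:
0.638×0.800×(1−α)×602 = 197.97
(1−α) = 197.97/307.26 = 0.6443;  α = 0.3557.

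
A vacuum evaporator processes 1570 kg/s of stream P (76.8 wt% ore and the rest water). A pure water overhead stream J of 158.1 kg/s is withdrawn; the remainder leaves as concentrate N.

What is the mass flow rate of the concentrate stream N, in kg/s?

Concentrate = 1570 − 158.1 = 1411.9 kg/s.

1412 kg/s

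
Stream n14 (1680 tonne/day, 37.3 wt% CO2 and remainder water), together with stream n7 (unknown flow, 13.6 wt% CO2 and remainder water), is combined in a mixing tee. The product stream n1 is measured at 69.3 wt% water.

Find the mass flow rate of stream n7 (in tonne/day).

Let n7 be the unknown flow. Total out = 1680 + n7.
water balance: 1053.4 + 0.864·n7 = 0.693·(1680 + n7)
(0.864 − 0.693)·n7 = 0.693×1680 − 1053.4 = 110.88
n7 = 110.88 / 0.171 = 648.42 tonne/day

648.4 tonne/day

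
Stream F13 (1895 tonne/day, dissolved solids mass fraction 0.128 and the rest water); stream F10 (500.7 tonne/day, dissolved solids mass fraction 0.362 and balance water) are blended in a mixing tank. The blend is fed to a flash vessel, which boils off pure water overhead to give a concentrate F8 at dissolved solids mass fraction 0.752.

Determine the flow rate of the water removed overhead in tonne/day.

1832 tonne/day

dissolved solids entering = 1895×0.128 + 500.7×0.362 = 423.81 tonne/day.
All dissolved solids reports to F8, so F8 = 423.81/0.752 = 563.58 tonne/day.
Total feed = 2395.7 tonne/day; overhead = 2395.7 − 563.58 = 1832.1 tonne/day.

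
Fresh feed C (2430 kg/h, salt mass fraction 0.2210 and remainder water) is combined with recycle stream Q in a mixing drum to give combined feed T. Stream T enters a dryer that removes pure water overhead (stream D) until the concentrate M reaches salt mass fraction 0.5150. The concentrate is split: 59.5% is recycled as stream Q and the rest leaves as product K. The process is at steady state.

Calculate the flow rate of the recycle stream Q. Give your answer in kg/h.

1532 kg/h

Overall salt balance (none leaves overhead): salt in fresh feed = salt in product, i.e. 2430×0.221 = (1−0.595)·M·0.515.
M = 537.03/(0.515×0.405) = 2574.8 kg/h.
Recycle Q = 0.595×2574.8 = 1532 kg/h.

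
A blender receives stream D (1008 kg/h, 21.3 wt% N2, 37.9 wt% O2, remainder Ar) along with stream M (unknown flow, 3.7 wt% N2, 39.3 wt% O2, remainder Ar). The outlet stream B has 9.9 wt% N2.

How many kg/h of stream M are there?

Let M be the unknown flow. Total out = 1008 + M.
N2 balance: 214.7 + 0.037·M = 0.099·(1008 + M)
(0.037 − 0.099)·M = 0.099×1008 − 214.7 = -114.91
M = -114.91 / -0.062 = 1853.4 kg/h

1853 kg/h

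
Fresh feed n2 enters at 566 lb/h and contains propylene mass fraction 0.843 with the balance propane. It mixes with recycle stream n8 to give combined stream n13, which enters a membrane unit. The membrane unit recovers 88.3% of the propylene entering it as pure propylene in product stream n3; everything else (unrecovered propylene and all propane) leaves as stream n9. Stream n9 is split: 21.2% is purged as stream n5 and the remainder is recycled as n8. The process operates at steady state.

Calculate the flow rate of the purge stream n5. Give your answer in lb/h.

propane enters only via n2 and leaves only via the purge: 566×0.157 = 0.212×(propane in n9), and the membrane unit passes all propane, so propane in n13 = propane in n9 = 419.16 lb/h.
propylene in n13: m_A = 566×0.843 + (1−0.212)·(1−0.883)·m_A, so m_A = 477.14/0.9078 = 525.6 lb/h.
n9 = (1−0.883)×525.6 + 419.16 = 480.66 lb/h.
Purge n5 = 0.212×480.66 = 101.9 lb/h.

101.9 lb/h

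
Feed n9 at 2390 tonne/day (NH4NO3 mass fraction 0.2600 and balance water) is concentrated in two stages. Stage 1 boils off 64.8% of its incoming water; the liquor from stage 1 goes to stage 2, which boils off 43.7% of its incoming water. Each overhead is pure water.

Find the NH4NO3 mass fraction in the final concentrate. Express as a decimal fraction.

water in feed = 2390×0.740 = 1768.6 tonne/day.
After stage 1: water left = (1−0.648)×1768.6 = 622.55; stream total = 1243.9 tonne/day.
After stage 2: water left = (1−0.437)×622.55 = 350.49; final concentrate = 971.89 tonne/day.
NH4NO3 fraction = 621.4/971.89 = 0.6394.

0.6394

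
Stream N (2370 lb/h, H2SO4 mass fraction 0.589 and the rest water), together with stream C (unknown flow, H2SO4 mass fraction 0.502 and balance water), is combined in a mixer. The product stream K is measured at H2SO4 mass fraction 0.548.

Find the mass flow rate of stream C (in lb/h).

2112 lb/h

Let C be the unknown flow. Total out = 2370 + C.
H2SO4 balance: 1395.9 + 0.502·C = 0.548·(2370 + C)
(0.502 − 0.548)·C = 0.548×2370 − 1395.9 = -97.17
C = -97.17 / -0.046 = 2112.4 lb/h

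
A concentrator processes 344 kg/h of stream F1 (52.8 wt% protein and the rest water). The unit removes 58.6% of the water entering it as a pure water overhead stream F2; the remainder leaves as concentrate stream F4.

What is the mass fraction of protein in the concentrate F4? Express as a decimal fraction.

0.730

protein is not removed: 344×0.528 = 181.63 kg/h of protein enters F4.
water entering = 344×0.472 = 162.37 kg/h; overhead removed = 0.586×162.37 = 95.148 kg/h.
Concentrate = 344 − 95.148 = 248.85 kg/h.
Mass fraction = 181.63/248.85 = 0.730.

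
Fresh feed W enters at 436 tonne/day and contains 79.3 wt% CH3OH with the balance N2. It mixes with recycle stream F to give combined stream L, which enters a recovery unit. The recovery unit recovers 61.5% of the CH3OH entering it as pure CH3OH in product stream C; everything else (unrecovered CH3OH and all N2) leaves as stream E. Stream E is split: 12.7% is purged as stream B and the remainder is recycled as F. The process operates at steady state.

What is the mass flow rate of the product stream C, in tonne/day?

320.3 tonne/day

CH3OH in L: m_A = 436×0.793 + (1−0.127)·(1−0.615)·m_A, so m_A = 345.75/0.6639 = 520.79 tonne/day.
Product C = 0.615×520.79 = 320.28 tonne/day.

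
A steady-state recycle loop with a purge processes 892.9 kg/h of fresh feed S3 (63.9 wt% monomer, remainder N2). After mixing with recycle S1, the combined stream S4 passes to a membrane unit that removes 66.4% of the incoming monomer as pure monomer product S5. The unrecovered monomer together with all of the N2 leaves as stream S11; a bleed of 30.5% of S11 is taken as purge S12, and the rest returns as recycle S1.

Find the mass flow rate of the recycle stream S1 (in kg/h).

N2 enters only via S3 and leaves only via the purge: 892.9×0.361 = 0.305×(N2 in S11), and the membrane unit passes all N2, so N2 in S4 = N2 in S11 = 1056.8 kg/h.
monomer in S4: m_A = 892.9×0.639 + (1−0.305)·(1−0.664)·m_A, so m_A = 570.56/0.7665 = 744.39 kg/h.
S11 = (1−0.664)×744.39 + 1056.8 = 1307 kg/h.
Recycle S1 = (1−0.305)×1307 = 908.34 kg/h.

908.3 kg/h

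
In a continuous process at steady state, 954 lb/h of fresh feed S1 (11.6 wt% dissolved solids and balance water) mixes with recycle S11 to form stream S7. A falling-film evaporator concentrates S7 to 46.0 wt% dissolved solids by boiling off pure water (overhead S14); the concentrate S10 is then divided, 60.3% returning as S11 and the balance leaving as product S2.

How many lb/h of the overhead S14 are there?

713.4 lb/h

Overall dissolved solids balance (none leaves overhead): dissolved solids in fresh feed = dissolved solids in product, i.e. 954×0.116 = (1−0.603)·S10·0.460.
S10 = 110.66/(0.460×0.397) = 605.98 lb/h.
Recycle S11 = 0.603×605.98 = 365.41 lb/h.
Combined feed S7 = 954 + 365.41 = 1319.4 lb/h.
Overhead S14 = S7 − S10 = 1319.4 − 605.98 = 713.43 lb/h.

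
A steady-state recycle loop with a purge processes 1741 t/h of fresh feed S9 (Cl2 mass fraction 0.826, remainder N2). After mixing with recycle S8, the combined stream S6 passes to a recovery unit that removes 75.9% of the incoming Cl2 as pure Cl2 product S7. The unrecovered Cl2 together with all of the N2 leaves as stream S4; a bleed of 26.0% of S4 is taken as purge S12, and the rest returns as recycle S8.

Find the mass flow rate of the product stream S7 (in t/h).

Cl2 in S6: m_A = 1741×0.826 + (1−0.260)·(1−0.759)·m_A, so m_A = 1438.1/0.8217 = 1750.2 t/h.
Product S7 = 0.759×1750.2 = 1328.4 t/h.

1328 t/h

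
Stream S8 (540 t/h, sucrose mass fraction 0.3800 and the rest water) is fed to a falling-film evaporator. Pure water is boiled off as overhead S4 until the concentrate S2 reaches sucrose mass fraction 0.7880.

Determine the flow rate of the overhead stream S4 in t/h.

279.6 t/h

sucrose is conserved: 540×0.380 = 205.2 t/h all reports to the concentrate.
Concentrate = 205.2/(target fraction) = 260.41 t/h.
Overhead = 540 − 260.41 = 279.59 t/h.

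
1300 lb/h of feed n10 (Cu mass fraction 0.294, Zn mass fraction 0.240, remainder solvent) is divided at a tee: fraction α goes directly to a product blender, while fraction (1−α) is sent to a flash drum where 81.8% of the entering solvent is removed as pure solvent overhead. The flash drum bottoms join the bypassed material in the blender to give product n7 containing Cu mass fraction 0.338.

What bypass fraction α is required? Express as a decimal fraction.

0.658

All 1300×0.294 = 382.2 lb/h of Cu reaches n7, so n7 = 382.2/0.338 = 1130.8 lb/h and vapour = 169.23 lb/h.
The evaporator receives (1−α)·1300 of feed at 0.466 solvent and removes 0.818 of that solvent:
0.818×0.466×(1−α)×1300 = 169.23
(1−α) = 169.23/495.54 = 0.3415;  α = 0.6585.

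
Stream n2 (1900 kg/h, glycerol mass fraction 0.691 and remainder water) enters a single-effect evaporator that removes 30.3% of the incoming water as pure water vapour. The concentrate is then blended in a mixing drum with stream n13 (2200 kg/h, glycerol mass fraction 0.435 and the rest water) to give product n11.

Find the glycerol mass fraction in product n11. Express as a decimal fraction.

Vapour removed = 0.303×0.309×1900 = 177.89 kg/h; concentrate = 1722.1 kg/h.
glycerol reaching the mixer = 1312.9 (from concentrate) + 2200×0.435 = 2269.9 kg/h.
Product flow = 1722.1 + 2200 = 3922.1 kg/h; glycerol fraction = 0.579.

0.579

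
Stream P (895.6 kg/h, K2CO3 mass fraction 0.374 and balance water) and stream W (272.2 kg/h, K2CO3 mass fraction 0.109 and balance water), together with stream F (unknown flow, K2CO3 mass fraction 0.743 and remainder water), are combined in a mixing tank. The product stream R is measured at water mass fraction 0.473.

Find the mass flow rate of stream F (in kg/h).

Let F be the unknown flow. Total out = 1167.8 + F.
water balance: 803.18 + 0.257·F = 0.473·(1167.8 + F)
(0.257 − 0.473)·F = 0.473×1167.8 − 803.18 = -250.81
F = -250.81 / -0.216 = 1161.1 kg/h

1161 kg/h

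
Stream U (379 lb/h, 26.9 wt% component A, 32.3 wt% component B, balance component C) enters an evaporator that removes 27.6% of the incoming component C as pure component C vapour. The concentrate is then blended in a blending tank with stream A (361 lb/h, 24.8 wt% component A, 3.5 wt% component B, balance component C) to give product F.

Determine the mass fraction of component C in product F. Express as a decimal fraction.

Vapour removed = 0.276×0.408×379 = 42.678 lb/h; concentrate = 336.32 lb/h.
component C reaching the mixer = 111.95 (from concentrate) + 361×0.717 = 370.79 lb/h.
Product flow = 336.32 + 361 = 697.32 lb/h; component C fraction = 0.5317.

0.5317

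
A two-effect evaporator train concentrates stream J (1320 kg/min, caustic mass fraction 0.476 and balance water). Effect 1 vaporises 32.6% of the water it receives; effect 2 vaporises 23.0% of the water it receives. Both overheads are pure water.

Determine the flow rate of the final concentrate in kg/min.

water in feed = 1320×0.524 = 691.68 kg/min.
After stage 1: water left = (1−0.326)×691.68 = 466.19; stream total = 1094.5 kg/min.
After stage 2: water left = (1−0.230)×466.19 = 358.97; final concentrate = 987.29 kg/min.

987.3 kg/min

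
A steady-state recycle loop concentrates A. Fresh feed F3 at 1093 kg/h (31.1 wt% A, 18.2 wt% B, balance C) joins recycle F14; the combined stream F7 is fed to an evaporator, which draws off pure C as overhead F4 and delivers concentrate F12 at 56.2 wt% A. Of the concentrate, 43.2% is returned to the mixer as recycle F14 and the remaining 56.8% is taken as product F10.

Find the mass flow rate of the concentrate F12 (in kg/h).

Overall A balance (none leaves overhead): A in fresh feed = A in product, i.e. 1093×0.311 = (1−0.432)·F12·0.562.
F12 = 339.92/(0.562×0.568) = 1064.9 kg/h.

1065 kg/h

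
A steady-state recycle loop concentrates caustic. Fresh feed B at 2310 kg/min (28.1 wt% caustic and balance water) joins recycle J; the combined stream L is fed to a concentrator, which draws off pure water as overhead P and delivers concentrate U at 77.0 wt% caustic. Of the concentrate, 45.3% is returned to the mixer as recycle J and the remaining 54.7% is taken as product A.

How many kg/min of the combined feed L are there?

3008 kg/min

Overall caustic balance (none leaves overhead): caustic in fresh feed = caustic in product, i.e. 2310×0.281 = (1−0.453)·U·0.770.
U = 649.11/(0.770×0.547) = 1541.1 kg/min.
Recycle J = 0.453×1541.1 = 698.13 kg/min.
Combined feed L = 2310 + 698.13 = 3008.1 kg/min.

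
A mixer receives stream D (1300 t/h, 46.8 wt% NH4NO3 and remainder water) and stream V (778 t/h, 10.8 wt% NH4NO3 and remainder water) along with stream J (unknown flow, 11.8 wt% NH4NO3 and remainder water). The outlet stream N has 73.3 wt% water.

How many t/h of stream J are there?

Let J be the unknown flow. Total out = 2078 + J.
water balance: 1385.6 + 0.882·J = 0.733·(2078 + J)
(0.882 − 0.733)·J = 0.733×2078 − 1385.6 = 137.6
J = 137.6 / 0.149 = 923.48 t/h

923.5 t/h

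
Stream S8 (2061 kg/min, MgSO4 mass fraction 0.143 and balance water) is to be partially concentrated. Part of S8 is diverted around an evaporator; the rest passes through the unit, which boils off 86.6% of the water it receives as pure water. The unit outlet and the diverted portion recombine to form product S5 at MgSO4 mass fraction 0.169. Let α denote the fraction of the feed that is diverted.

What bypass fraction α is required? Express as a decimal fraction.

All 2061×0.143 = 294.72 kg/min of MgSO4 reaches S5, so S5 = 294.72/0.169 = 1743.9 kg/min and vapour = 317.08 kg/min.
The evaporator receives (1−α)·2061 of feed at 0.857 water and removes 0.866 of that water:
0.866×0.857×(1−α)×2061 = 317.08
(1−α) = 317.08/1529.6 = 0.2073;  α = 0.7927.

0.793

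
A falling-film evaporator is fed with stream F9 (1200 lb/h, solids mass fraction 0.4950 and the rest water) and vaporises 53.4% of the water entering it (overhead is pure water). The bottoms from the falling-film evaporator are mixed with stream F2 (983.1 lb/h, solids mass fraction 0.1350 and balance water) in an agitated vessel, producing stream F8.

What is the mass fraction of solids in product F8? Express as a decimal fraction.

Vapour removed = 0.534×0.505×1200 = 323.6 lb/h; concentrate = 876.4 lb/h.
solids reaching the mixer = 594 (from concentrate) + 983.1×0.135 = 726.72 lb/h.
Product flow = 876.4 + 983.1 = 1859.5 lb/h; solids fraction = 0.3908.

0.3908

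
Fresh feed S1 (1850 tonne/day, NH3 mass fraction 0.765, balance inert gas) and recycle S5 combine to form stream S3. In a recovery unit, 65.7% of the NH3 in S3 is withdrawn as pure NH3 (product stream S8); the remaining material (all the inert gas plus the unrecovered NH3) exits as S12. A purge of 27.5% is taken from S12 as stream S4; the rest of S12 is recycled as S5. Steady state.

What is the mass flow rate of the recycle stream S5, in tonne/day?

1615 tonne/day

inert gas enters only via S1 and leaves only via the purge: 1850×0.235 = 0.275×(inert gas in S12), and the recovery unit passes all inert gas, so inert gas in S3 = inert gas in S12 = 1580.9 tonne/day.
NH3 in S3: m_A = 1850×0.765 + (1−0.275)·(1−0.657)·m_A, so m_A = 1415.2/0.7513 = 1883.7 tonne/day.
S12 = (1−0.657)×1883.7 + 1580.9 = 2227 tonne/day.
Recycle S5 = (1−0.275)×2227 = 1614.6 tonne/day.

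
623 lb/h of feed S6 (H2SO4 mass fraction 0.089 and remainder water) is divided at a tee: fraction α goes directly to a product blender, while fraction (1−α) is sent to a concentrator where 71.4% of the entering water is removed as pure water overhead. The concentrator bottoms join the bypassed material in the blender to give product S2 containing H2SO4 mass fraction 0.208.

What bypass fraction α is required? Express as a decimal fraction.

All 623×0.089 = 55.447 lb/h of H2SO4 reaches S2, so S2 = 55.447/0.208 = 266.57 lb/h and vapour = 356.43 lb/h.
The evaporator receives (1−α)·623 of feed at 0.911 water and removes 0.714 of that water:
0.714×0.911×(1−α)×623 = 356.43
(1−α) = 356.43/405.23 = 0.8796;  α = 0.1204.

0.120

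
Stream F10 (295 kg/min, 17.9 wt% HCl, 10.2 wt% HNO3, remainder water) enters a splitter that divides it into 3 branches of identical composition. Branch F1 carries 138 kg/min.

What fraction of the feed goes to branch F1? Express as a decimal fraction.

0.468

Fraction to F1 = 138/295 = 0.4678.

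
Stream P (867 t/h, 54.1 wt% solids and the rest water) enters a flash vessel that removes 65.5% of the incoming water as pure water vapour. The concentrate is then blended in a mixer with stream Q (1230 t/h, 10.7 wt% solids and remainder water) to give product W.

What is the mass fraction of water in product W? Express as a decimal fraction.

Vapour removed = 0.655×0.459×867 = 260.66 t/h; concentrate = 606.34 t/h.
water reaching the mixer = 137.29 (from concentrate) + 1230×0.893 = 1235.7 t/h.
Product flow = 606.34 + 1230 = 1836.3 t/h; water fraction = 0.673.

0.673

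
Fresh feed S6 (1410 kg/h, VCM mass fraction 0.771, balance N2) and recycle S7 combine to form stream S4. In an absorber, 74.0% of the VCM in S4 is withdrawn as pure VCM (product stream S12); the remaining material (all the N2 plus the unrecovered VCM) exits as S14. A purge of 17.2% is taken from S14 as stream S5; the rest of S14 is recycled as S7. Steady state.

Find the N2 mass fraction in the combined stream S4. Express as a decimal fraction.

0.575

N2 enters only via S6 and leaves only via the purge: 1410×0.229 = 0.172×(N2 in S14), and the absorber passes all N2, so N2 in S4 = N2 in S14 = 1877.3 kg/h.
VCM in S4: m_A = 1410×0.771 + (1−0.172)·(1−0.740)·m_A, so m_A = 1087.1/0.7847 = 1385.3 kg/h.
S4 = 1385.3 + 1877.3 = 3262.6 kg/h.
N2 fraction in S4 = 1877.3/3262.6 = 0.575.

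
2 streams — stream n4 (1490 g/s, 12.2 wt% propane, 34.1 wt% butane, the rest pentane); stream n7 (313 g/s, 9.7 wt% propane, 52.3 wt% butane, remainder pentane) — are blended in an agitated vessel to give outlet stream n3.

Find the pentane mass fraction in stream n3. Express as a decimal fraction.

Total flow out = 1490 + 313 = 1803 g/s.
pentane in = 1490×0.537 + 313×0.380 = 919.07 g/s.
pentane mass fraction in n3 = 919.07/1803 = 0.510.

0.510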